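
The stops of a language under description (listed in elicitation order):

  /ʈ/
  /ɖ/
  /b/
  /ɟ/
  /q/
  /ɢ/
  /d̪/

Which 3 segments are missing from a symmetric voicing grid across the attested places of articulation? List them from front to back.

/p/, /t̪/, /c/

place of articulation  voiceless  voiced  
bilabial          —         b       
dental            —         d̪      
retroflex         ʈ         ɖ       
palatal           —         ɟ       
uvular            q         ɢ       
Gaps, from front to back: bilabial lacks voiceless (/p/); dental lacks voiceless (/t̪/); palatal lacks voiceless (/c/).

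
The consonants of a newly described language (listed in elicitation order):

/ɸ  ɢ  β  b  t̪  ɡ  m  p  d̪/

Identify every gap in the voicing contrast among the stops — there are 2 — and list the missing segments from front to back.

/k/, /q/

place of articulation  voiceless  voiced  
bilabial          p         b       
dental            t̪        d̪      
velar             —         ɡ       
uvular            —         ɢ       
Gaps, from front to back: velar lacks voiceless (/k/); uvular lacks voiceless (/q/).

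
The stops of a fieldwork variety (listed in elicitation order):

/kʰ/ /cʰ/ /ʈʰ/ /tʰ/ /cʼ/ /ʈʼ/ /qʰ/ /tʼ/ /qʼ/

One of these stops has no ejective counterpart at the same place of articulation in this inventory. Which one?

Alveolar: /tʰ/ ~ /tʼ/
Retroflex: /ʈʰ/ ~ /ʈʼ/
Palatal: /cʰ/ ~ /cʼ/
Uvular: /qʰ/ ~ /qʼ/
Velar: only /kʰ/ (aspirated); no ejective partner.
So /kʰ/ is the unpaired segment.

/kʰ/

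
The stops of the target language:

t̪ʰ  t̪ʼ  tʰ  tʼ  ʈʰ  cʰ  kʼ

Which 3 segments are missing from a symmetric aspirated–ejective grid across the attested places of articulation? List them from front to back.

/ʈʼ/, /cʼ/, /kʰ/

Aspirated: /t̪ʰ/ (dental), /tʰ/ (alveolar), /ʈʰ/ (retroflex), /cʰ/ (palatal).
Ejective: /t̪ʼ/ (dental), /tʼ/ (alveolar), /kʼ/ (velar).
Gaps, from front to back: retroflex lacks ejective (/ʈʼ/); palatal lacks ejective (/cʼ/); velar lacks aspirated (/kʰ/).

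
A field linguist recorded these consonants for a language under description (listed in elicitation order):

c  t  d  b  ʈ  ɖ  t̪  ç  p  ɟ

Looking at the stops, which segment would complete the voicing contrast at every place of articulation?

bilabial: voiceless /p/, voiced /b/.
dental: voiceless /t̪/, voiced —.
alveolar: voiceless /t/, voiced /d/.
retroflex: voiceless /ʈ/, voiced /ɖ/.
palatal: voiceless /c/, voiced /ɟ/.
The dental row has no voiced member, so the gap is the voiced dental stop /d̪/.

/d̪/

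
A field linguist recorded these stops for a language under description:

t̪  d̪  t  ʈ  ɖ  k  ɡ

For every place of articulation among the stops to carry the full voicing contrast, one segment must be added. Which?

/d/

dental: voiceless /t̪/, voiced /d̪/.
alveolar: voiceless /t/, voiced —.
retroflex: voiceless /ʈ/, voiced /ɖ/.
velar: voiceless /k/, voiced /ɡ/.
The alveolar row has no voiced member, so the gap is the voiced alveolar stop /d/.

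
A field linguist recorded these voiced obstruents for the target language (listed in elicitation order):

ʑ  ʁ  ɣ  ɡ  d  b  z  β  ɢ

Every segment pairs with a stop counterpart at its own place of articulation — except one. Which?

/ʑ/

Bilabial: /b/ ~ /β/
Alveolar: /d/ ~ /z/
Velar: /ɡ/ ~ /ɣ/
Uvular: /ɢ/ ~ /ʁ/
Alveolo-palatal: only /ʑ/ (fricative); no stop partner.
So /ʑ/ is the unpaired segment.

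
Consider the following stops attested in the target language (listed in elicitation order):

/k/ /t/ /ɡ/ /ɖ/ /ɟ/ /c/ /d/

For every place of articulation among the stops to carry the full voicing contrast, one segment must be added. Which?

/ʈ/

alveolar: voiceless /t/, voiced /d/.
retroflex: voiceless —, voiced /ɖ/.
palatal: voiceless /c/, voiced /ɟ/.
velar: voiceless /k/, voiced /ɡ/.
The retroflex row has no voiceless member, so the gap is the voiceless retroflex stop /ʈ/.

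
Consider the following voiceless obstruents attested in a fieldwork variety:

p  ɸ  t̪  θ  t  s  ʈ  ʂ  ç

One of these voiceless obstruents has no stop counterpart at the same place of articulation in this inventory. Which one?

/ç/

Bilabial: /p/ ~ /ɸ/
Dental: /t̪/ ~ /θ/
Alveolar: /t/ ~ /s/
Retroflex: /ʈ/ ~ /ʂ/
Palatal: only /ç/ (fricative); no stop partner.
So /ç/ is the unpaired segment.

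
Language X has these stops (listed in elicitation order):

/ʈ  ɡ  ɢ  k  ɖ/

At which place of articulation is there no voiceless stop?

uvular

place of articulation  voiceless  voiced  
retroflex         ʈ         ɖ       
velar             k         ɡ       
uvular            —         ɢ       
Every place of articulation has a voiceless member except uvular, where /q/ would be expected.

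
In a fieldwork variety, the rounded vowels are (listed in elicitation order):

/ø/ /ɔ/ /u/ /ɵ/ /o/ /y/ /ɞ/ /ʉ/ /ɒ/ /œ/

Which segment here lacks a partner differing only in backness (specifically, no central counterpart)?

High: /y/ ~ /ʉ/ ~ /u/
High-mid: /ø/ ~ /ɵ/ ~ /o/
Low-mid: /œ/ ~ /ɞ/ ~ /ɔ/
Low: only /ɒ/ (back); no central partner.
So /ɒ/ is the unpaired segment.

/ɒ/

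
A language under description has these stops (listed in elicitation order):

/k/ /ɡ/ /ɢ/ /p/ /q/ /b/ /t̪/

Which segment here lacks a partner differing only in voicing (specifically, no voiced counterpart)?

/t̪/

Bilabial: /p/ ~ /b/
Velar: /k/ ~ /ɡ/
Uvular: /q/ ~ /ɢ/
Dental: only /t̪/ (voiceless); no voiced partner.
So /t̪/ is the unpaired segment.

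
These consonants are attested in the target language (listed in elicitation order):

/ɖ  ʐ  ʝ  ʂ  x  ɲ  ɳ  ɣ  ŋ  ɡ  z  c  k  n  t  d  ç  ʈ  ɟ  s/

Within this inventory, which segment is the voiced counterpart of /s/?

/s/ is a voiceless alveolar fricative.
The voiced counterpart is a voiced alveolar fricative — in this inventory, /z/.

/z/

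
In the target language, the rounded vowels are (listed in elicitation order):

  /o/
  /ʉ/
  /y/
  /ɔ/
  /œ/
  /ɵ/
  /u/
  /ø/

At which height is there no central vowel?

low-mid

Front: /y/ (high), /ø/ (high-mid), /œ/ (low-mid).
Central: /ʉ/ (high), /ɵ/ (high-mid).
Back: /u/ (high), /o/ (high-mid), /ɔ/ (low-mid).
Every height has a central member except low-mid, where /ɞ/ would be expected.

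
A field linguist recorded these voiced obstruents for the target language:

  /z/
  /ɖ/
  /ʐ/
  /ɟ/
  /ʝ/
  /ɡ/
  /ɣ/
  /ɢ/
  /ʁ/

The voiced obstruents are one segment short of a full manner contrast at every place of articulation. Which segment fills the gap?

Stop: /ɖ/ (retroflex), /ɟ/ (palatal), /ɡ/ (velar), /ɢ/ (uvular).
Fricative: /z/ (alveolar), /ʐ/ (retroflex), /ʝ/ (palatal), /ɣ/ (velar), /ʁ/ (uvular).
The alveolar row has no stop member, so the gap is the alveolar stop /d/.

/d/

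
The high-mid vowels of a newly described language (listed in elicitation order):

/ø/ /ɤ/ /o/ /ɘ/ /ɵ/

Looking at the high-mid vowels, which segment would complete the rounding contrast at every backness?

front: unrounded —, rounded /ø/.
central: unrounded /ɘ/, rounded /ɵ/.
back: unrounded /ɤ/, rounded /o/.
The front row has no unrounded member, so the gap is the front unrounded vowel /e/.

/e/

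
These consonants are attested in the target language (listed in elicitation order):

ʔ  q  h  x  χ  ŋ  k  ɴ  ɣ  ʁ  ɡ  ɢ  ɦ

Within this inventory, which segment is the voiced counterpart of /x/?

/ɣ/

/x/ is a voiceless velar fricative.
The voiced counterpart is a voiced velar fricative — in this inventory, /ɣ/.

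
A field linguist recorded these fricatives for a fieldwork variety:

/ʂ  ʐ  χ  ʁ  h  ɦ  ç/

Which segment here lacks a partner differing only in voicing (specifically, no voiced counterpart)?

Retroflex: /ʂ/ ~ /ʐ/
Uvular: /χ/ ~ /ʁ/
Glottal: /h/ ~ /ɦ/
Palatal: only /ç/ (voiceless); no voiced partner.
So /ç/ is the unpaired segment.

/ç/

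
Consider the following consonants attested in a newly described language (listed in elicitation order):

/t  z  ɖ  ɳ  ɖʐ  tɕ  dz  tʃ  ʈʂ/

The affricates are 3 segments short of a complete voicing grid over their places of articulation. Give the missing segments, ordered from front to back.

/ts/, /dʒ/, /dʑ/

alveolar: voiceless —, voiced /dz/.
postalveolar: voiceless /tʃ/, voiced —.
retroflex: voiceless /ʈʂ/, voiced /ɖʐ/.
alveolo-palatal: voiceless /tɕ/, voiced —.
Gaps, from front to back: alveolar lacks voiceless (/ts/); postalveolar lacks voiced (/dʒ/); alveolo-palatal lacks voiced (/dʑ/).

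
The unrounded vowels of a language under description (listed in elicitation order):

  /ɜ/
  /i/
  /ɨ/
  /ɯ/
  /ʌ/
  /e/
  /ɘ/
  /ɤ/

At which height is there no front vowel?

low-mid

Front: /i/ (high), /e/ (high-mid).
Central: /ɨ/ (high), /ɘ/ (high-mid), /ɜ/ (low-mid).
Back: /ɯ/ (high), /ɤ/ (high-mid), /ʌ/ (low-mid).
Every height has a front member except low-mid, where /ɛ/ would be expected.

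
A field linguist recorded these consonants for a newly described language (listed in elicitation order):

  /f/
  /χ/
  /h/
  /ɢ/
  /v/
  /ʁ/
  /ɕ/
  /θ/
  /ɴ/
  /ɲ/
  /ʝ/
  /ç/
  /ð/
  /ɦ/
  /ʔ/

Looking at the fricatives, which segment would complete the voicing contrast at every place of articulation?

place of articulation  voiceless  voiced  
labiodental       f         v       
dental            θ         ð       
alveolo-palatal   ɕ         —       
palatal           ç         ʝ       
uvular            χ         ʁ       
glottal           h         ɦ       
The alveolo-palatal row has no voiced member, so the gap is the voiced alveolo-palatal fricative /ʑ/.

/ʑ/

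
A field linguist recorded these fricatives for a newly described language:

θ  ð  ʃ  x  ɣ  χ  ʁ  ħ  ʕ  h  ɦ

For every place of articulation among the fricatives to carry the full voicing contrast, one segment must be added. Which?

Voiceless: /θ/ (dental), /ʃ/ (postalveolar), /x/ (velar), /χ/ (uvular), /ħ/ (pharyngeal), /h/ (glottal).
Voiced: /ð/ (dental), /ɣ/ (velar), /ʁ/ (uvular), /ʕ/ (pharyngeal), /ɦ/ (glottal).
The postalveolar row has no voiced member, so the gap is the voiced postalveolar fricative /ʒ/.

/ʒ/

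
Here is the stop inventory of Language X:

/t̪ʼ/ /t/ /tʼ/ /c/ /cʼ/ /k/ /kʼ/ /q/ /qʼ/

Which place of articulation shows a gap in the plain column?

dental

dental: plain —, ejective /t̪ʼ/.
alveolar: plain /t/, ejective /tʼ/.
palatal: plain /c/, ejective /cʼ/.
velar: plain /k/, ejective /kʼ/.
uvular: plain /q/, ejective /qʼ/.
Every place of articulation has a plain member except dental, where /t̪/ would be expected.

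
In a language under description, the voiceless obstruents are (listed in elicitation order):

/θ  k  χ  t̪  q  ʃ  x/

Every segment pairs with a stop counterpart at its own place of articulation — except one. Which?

Dental: /t̪/ ~ /θ/
Velar: /k/ ~ /x/
Uvular: /q/ ~ /χ/
Postalveolar: only /ʃ/ (fricative); no stop partner.
So /ʃ/ is the unpaired segment.

/ʃ/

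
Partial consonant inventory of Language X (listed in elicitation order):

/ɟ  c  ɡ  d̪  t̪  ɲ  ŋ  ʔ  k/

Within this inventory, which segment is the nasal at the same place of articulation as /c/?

/c/ is a voiceless palatal stop.
The nasal at the same place is a palatal nasal — in this inventory, /ɲ/.

/ɲ/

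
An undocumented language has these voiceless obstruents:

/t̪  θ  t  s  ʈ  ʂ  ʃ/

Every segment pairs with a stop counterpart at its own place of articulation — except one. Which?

Dental: /t̪/ ~ /θ/
Alveolar: /t/ ~ /s/
Retroflex: /ʈ/ ~ /ʂ/
Postalveolar: only /ʃ/ (fricative); no stop partner.
So /ʃ/ is the unpaired segment.

/ʃ/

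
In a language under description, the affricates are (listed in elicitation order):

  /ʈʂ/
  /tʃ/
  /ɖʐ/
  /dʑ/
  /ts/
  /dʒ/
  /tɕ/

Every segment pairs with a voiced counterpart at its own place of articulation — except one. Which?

Postalveolar: /tʃ/ ~ /dʒ/
Retroflex: /ʈʂ/ ~ /ɖʐ/
Alveolo-palatal: /tɕ/ ~ /dʑ/
Alveolar: only /ts/ (voiceless); no voiced partner.
So /ts/ is the unpaired segment.

/ts/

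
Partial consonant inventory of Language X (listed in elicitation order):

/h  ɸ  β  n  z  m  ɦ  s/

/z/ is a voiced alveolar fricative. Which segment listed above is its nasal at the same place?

/n/

The nasal at the same place is an alveolar nasal — in this inventory, /n/.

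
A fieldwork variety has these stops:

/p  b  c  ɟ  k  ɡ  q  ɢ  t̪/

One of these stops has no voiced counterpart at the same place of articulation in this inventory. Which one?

/t̪/

Bilabial: /p/ ~ /b/
Palatal: /c/ ~ /ɟ/
Velar: /k/ ~ /ɡ/
Uvular: /q/ ~ /ɢ/
Dental: only /t̪/ (voiceless); no voiced partner.
So /t̪/ is the unpaired segment.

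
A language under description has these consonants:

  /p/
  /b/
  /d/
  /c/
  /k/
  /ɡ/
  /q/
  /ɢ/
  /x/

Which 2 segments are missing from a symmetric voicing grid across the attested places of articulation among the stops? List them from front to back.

place of articulation  voiceless  voiced  
bilabial          p         b       
alveolar          —         d       
palatal           c         —       
velar             k         ɡ       
uvular            q         ɢ       
Gaps, from front to back: alveolar lacks voiceless (/t/); palatal lacks voiced (/ɟ/).

/t/, /ɟ/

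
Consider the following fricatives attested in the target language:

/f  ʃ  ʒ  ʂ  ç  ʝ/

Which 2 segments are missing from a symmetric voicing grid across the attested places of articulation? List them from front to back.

/v/, /ʐ/

place of articulation  voiceless  voiced  
labiodental       f         —       
postalveolar      ʃ         ʒ       
retroflex         ʂ         —       
palatal           ç         ʝ       
Gaps, from front to back: labiodental lacks voiced (/v/); retroflex lacks voiced (/ʐ/).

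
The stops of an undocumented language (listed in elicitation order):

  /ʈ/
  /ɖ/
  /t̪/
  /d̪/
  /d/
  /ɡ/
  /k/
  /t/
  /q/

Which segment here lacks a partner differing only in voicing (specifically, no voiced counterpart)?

Dental: /t̪/ ~ /d̪/
Alveolar: /t/ ~ /d/
Retroflex: /ʈ/ ~ /ɖ/
Velar: /k/ ~ /ɡ/
Uvular: only /q/ (voiceless); no voiced partner.
So /q/ is the unpaired segment.

/q/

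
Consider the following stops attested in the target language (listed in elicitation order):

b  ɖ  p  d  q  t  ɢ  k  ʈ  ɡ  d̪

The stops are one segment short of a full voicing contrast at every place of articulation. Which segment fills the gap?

/t̪/

place of articulation  voiceless  voiced  
bilabial          p         b       
dental            —         d̪      
alveolar          t         d       
retroflex         ʈ         ɖ       
velar             k         ɡ       
uvular            q         ɢ       
The dental row has no voiceless member, so the gap is the voiceless dental stop /t̪/.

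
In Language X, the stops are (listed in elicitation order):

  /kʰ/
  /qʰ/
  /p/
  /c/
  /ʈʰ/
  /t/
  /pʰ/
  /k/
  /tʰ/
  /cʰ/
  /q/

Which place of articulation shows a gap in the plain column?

retroflex

Plain: /p/ (bilabial), /t/ (alveolar), /c/ (palatal), /k/ (velar), /q/ (uvular).
Aspirated: /pʰ/ (bilabial), /tʰ/ (alveolar), /ʈʰ/ (retroflex), /cʰ/ (palatal), /kʰ/ (velar), /qʰ/ (uvular).
Every place of articulation has a plain member except retroflex, where /ʈ/ would be expected.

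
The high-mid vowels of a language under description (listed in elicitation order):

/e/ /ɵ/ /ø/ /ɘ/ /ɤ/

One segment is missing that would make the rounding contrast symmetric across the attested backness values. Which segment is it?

/o/

Unrounded: /e/ (front), /ɘ/ (central), /ɤ/ (back).
Rounded: /ø/ (front), /ɵ/ (central).
The back row has no rounded member, so the gap is the back rounded vowel /o/.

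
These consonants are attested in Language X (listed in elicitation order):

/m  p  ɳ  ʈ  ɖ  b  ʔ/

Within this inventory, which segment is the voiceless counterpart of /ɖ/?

/ɖ/ is a voiced retroflex stop.
The voiceless counterpart is a voiceless retroflex stop — in this inventory, /ʈ/.

/ʈ/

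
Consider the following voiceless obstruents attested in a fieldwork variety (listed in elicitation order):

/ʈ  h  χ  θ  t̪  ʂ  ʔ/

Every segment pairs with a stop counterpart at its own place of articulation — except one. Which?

Dental: /t̪/ ~ /θ/
Retroflex: /ʈ/ ~ /ʂ/
Glottal: /ʔ/ ~ /h/
Uvular: only /χ/ (fricative); no stop partner.
So /χ/ is the unpaired segment.

/χ/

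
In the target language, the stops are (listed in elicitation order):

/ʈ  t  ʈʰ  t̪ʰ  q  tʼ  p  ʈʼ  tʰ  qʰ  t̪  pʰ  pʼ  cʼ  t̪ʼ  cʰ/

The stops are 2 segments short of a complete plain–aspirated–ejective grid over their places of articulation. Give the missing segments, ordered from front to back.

place of articulation  plain     aspirated  ejective
bilabial          p         pʰ        pʼ      
dental            t̪        t̪ʰ       t̪ʼ     
alveolar          t         tʰ        tʼ      
retroflex         ʈ         ʈʰ        ʈʼ      
palatal           —         cʰ        cʼ      
uvular            q         qʰ        —       
Gaps, from front to back: palatal lacks plain (/c/); uvular lacks ejective (/qʼ/).

/c/, /qʼ/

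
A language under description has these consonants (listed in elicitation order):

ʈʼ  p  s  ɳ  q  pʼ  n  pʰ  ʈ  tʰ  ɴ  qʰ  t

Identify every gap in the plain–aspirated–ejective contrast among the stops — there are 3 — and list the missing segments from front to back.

Plain: /p/ (bilabial), /t/ (alveolar), /ʈ/ (retroflex), /q/ (uvular).
Aspirated: /pʰ/ (bilabial), /tʰ/ (alveolar), /qʰ/ (uvular).
Ejective: /pʼ/ (bilabial), /ʈʼ/ (retroflex).
Gaps, from front to back: alveolar lacks ejective (/tʼ/); retroflex lacks aspirated (/ʈʰ/); uvular lacks ejective (/qʼ/).

/tʼ/, /ʈʰ/, /qʼ/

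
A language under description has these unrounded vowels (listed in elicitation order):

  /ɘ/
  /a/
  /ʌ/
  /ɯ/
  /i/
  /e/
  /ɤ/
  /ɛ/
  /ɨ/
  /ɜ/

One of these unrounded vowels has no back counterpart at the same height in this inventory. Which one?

High: /i/ ~ /ɨ/ ~ /ɯ/
High-mid: /e/ ~ /ɘ/ ~ /ɤ/
Low-mid: /ɛ/ ~ /ɜ/ ~ /ʌ/
Low: only /a/ (front); no back partner.
So /a/ is the unpaired segment.

/a/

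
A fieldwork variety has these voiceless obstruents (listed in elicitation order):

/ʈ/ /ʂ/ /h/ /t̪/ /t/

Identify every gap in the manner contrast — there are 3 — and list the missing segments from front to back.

/θ/, /s/, /ʔ/

dental: stop /t̪/, fricative —.
alveolar: stop /t/, fricative —.
retroflex: stop /ʈ/, fricative /ʂ/.
glottal: stop —, fricative /h/.
Gaps, from front to back: dental lacks fricative (/θ/); alveolar lacks fricative (/s/); glottal lacks stop (/ʔ/).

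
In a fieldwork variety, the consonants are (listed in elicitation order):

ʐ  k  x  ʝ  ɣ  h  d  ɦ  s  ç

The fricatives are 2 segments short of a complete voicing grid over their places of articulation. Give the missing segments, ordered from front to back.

/z/, /ʂ/

place of articulation  voiceless  voiced  
alveolar          s         —       
retroflex         —         ʐ       
palatal           ç         ʝ       
velar             x         ɣ       
glottal           h         ɦ       
Gaps, from front to back: alveolar lacks voiced (/z/); retroflex lacks voiceless (/ʂ/).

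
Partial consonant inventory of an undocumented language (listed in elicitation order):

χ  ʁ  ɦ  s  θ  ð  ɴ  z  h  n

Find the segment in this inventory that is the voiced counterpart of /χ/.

/ʁ/

/χ/ is a voiceless uvular fricative.
The voiced counterpart is a voiced uvular fricative — in this inventory, /ʁ/.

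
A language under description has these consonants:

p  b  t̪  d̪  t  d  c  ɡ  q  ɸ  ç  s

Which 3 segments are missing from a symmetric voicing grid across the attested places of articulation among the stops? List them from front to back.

Voiceless: /p/ (bilabial), /t̪/ (dental), /t/ (alveolar), /c/ (palatal), /q/ (uvular).
Voiced: /b/ (bilabial), /d̪/ (dental), /d/ (alveolar), /ɡ/ (velar).
Gaps, from front to back: palatal lacks voiced (/ɟ/); velar lacks voiceless (/k/); uvular lacks voiced (/ɢ/).

/ɟ/, /k/, /ɢ/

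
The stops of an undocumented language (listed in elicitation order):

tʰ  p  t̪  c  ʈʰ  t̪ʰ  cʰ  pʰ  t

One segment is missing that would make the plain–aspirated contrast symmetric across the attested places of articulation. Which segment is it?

/ʈ/

Plain: /p/ (bilabial), /t̪/ (dental), /t/ (alveolar), /c/ (palatal).
Aspirated: /pʰ/ (bilabial), /t̪ʰ/ (dental), /tʰ/ (alveolar), /ʈʰ/ (retroflex), /cʰ/ (palatal).
The retroflex row has no plain member, so the gap is the plain retroflex stop /ʈ/.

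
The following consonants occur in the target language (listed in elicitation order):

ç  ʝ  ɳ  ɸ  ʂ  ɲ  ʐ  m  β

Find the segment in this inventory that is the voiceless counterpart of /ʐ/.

/ʂ/

/ʐ/ is a voiced retroflex fricative.
The voiceless counterpart is a voiceless retroflex fricative — in this inventory, /ʂ/.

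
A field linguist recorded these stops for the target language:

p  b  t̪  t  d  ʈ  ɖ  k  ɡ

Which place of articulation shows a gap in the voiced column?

dental

Voiceless: /p/ (bilabial), /t̪/ (dental), /t/ (alveolar), /ʈ/ (retroflex), /k/ (velar).
Voiced: /b/ (bilabial), /d/ (alveolar), /ɖ/ (retroflex), /ɡ/ (velar).
Every place of articulation has a voiced member except dental, where /d̪/ would be expected.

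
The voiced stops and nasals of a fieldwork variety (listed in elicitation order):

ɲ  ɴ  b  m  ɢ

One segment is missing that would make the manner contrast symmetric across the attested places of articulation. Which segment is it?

/ɟ/

place of articulation  oral stop  nasal   
bilabial          b         m       
palatal           —         ɲ       
uvular            ɢ         ɴ       
The palatal row has no oral stop member, so the gap is the palatal oral stop /ɟ/.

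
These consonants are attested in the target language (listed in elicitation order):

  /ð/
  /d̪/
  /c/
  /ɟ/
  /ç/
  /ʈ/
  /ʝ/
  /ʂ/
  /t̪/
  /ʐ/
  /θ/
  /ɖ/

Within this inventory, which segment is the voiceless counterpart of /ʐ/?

/ʐ/ is a voiced retroflex fricative.
The voiceless counterpart is a voiceless retroflex fricative — in this inventory, /ʂ/.

/ʂ/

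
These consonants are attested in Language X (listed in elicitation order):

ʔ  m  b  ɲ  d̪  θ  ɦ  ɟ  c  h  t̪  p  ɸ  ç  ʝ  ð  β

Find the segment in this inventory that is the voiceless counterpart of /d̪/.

/t̪/

/d̪/ is a voiced dental stop.
The voiceless counterpart is a voiceless dental stop — in this inventory, /t̪/.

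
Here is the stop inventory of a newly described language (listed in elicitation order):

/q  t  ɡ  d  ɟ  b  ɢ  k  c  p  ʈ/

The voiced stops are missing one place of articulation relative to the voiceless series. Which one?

retroflex

place of articulation  voiceless  voiced  
bilabial          p         b       
alveolar          t         d       
retroflex         ʈ         —       
palatal           c         ɟ       
velar             k         ɡ       
uvular            q         ɢ       
Every place of articulation has a voiced member except retroflex, where /ɖ/ would be expected.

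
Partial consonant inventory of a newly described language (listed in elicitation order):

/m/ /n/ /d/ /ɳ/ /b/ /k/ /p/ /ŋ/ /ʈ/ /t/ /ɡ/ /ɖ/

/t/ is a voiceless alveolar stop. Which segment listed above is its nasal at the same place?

/n/

The nasal at the same place is an alveolar nasal — in this inventory, /n/.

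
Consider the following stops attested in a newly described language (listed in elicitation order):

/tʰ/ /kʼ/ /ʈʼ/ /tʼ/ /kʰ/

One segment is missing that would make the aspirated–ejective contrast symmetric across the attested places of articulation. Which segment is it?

alveolar: aspirated /tʰ/, ejective /tʼ/.
retroflex: aspirated —, ejective /ʈʼ/.
velar: aspirated /kʰ/, ejective /kʼ/.
The retroflex row has no aspirated member, so the gap is the aspirated retroflex stop /ʈʰ/.

/ʈʰ/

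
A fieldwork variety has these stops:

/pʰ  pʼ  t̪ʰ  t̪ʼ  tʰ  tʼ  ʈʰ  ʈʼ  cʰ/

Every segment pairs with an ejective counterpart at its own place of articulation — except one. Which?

Bilabial: /pʰ/ ~ /pʼ/
Dental: /t̪ʰ/ ~ /t̪ʼ/
Alveolar: /tʰ/ ~ /tʼ/
Retroflex: /ʈʰ/ ~ /ʈʼ/
Palatal: only /cʰ/ (aspirated); no ejective partner.
So /cʰ/ is the unpaired segment.

/cʰ/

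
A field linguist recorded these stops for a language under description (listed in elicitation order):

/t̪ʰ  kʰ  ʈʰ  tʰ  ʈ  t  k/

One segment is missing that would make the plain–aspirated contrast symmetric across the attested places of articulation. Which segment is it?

/t̪/

Plain: /t/ (alveolar), /ʈ/ (retroflex), /k/ (velar).
Aspirated: /t̪ʰ/ (dental), /tʰ/ (alveolar), /ʈʰ/ (retroflex), /kʰ/ (velar).
The dental row has no plain member, so the gap is the plain dental stop /t̪/.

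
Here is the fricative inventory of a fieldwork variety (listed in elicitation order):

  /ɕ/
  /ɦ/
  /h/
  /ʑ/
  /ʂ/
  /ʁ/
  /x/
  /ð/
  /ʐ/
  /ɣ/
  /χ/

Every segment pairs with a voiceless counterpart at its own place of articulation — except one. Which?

/ð/

Retroflex: /ʂ/ ~ /ʐ/
Alveolo-palatal: /ɕ/ ~ /ʑ/
Velar: /x/ ~ /ɣ/
Uvular: /χ/ ~ /ʁ/
Glottal: /h/ ~ /ɦ/
Dental: only /ð/ (voiced); no voiceless partner.
So /ð/ is the unpaired segment.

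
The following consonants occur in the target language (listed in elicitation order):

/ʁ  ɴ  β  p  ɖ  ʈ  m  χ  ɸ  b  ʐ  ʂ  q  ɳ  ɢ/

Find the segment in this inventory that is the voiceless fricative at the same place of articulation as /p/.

/ɸ/

/p/ is a voiceless bilabial stop.
The voiceless fricative at the same place is a voiceless bilabial fricative — in this inventory, /ɸ/.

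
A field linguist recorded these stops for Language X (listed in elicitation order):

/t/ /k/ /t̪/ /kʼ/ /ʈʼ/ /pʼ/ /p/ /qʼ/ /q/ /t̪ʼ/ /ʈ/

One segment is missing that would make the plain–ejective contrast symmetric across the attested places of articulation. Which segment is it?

/tʼ/

place of articulation  plain     ejective
bilabial          p         pʼ      
dental            t̪        t̪ʼ     
alveolar          t         —       
retroflex         ʈ         ʈʼ      
velar             k         kʼ      
uvular            q         qʼ      
The alveolar row has no ejective member, so the gap is the ejective alveolar stop /tʼ/.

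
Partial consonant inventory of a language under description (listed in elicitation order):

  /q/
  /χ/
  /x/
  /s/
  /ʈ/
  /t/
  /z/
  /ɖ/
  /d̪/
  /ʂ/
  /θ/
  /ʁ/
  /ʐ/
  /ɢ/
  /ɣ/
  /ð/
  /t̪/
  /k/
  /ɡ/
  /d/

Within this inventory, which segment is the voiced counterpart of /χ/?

/ʁ/

/χ/ is a voiceless uvular fricative.
The voiced counterpart is a voiced uvular fricative — in this inventory, /ʁ/.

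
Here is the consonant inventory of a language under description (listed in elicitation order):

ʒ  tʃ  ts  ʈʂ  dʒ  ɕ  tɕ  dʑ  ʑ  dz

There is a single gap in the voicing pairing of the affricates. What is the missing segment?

alveolar: voiceless /ts/, voiced /dz/.
postalveolar: voiceless /tʃ/, voiced /dʒ/.
retroflex: voiceless /ʈʂ/, voiced —.
alveolo-palatal: voiceless /tɕ/, voiced /dʑ/.
The retroflex row has no voiced member, so the gap is the voiced retroflex affricate /ɖʐ/.

/ɖʐ/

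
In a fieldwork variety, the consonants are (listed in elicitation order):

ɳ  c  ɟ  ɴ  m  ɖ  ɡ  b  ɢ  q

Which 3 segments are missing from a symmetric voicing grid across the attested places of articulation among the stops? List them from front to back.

place of articulation  voiceless  voiced  
bilabial          —         b       
retroflex         —         ɖ       
palatal           c         ɟ       
velar             —         ɡ       
uvular            q         ɢ       
Gaps, from front to back: bilabial lacks voiceless (/p/); retroflex lacks voiceless (/ʈ/); velar lacks voiceless (/k/).

/p/, /ʈ/, /k/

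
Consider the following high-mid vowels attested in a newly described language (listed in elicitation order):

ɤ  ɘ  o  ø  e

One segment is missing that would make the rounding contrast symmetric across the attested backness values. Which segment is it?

front: unrounded /e/, rounded /ø/.
central: unrounded /ɘ/, rounded —.
back: unrounded /ɤ/, rounded /o/.
The central row has no rounded member, so the gap is the central rounded vowel /ɵ/.

/ɵ/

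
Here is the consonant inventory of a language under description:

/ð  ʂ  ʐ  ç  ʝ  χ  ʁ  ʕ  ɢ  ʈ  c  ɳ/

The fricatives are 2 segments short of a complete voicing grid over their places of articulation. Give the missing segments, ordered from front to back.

place of articulation  voiceless  voiced  
dental            —         ð       
retroflex         ʂ         ʐ       
palatal           ç         ʝ       
uvular            χ         ʁ       
pharyngeal        —         ʕ       
Gaps, from front to back: dental lacks voiceless (/θ/); pharyngeal lacks voiceless (/ħ/).

/θ/, /ħ/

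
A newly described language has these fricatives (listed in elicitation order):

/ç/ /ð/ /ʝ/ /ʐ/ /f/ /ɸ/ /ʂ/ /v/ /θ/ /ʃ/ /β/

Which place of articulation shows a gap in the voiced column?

bilabial: voiceless /ɸ/, voiced /β/.
labiodental: voiceless /f/, voiced /v/.
dental: voiceless /θ/, voiced /ð/.
postalveolar: voiceless /ʃ/, voiced —.
retroflex: voiceless /ʂ/, voiced /ʐ/.
palatal: voiceless /ç/, voiced /ʝ/.
Every place of articulation has a voiced member except postalveolar, where /ʒ/ would be expected.

postalveolar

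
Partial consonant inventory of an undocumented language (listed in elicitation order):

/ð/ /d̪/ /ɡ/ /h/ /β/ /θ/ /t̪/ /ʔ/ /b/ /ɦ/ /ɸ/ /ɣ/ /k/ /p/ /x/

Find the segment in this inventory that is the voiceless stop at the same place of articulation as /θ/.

/t̪/

/θ/ is a voiceless dental fricative.
The voiceless stop at the same place is a voiceless dental stop — in this inventory, /t̪/.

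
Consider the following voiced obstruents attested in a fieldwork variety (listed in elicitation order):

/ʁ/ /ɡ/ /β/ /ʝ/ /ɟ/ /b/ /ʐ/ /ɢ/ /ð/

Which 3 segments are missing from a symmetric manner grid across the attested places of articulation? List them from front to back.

bilabial: stop /b/, fricative /β/.
dental: stop —, fricative /ð/.
retroflex: stop —, fricative /ʐ/.
palatal: stop /ɟ/, fricative /ʝ/.
velar: stop /ɡ/, fricative —.
uvular: stop /ɢ/, fricative /ʁ/.
Gaps, from front to back: dental lacks stop (/d̪/); retroflex lacks stop (/ɖ/); velar lacks fricative (/ɣ/).

/d̪/, /ɖ/, /ɣ/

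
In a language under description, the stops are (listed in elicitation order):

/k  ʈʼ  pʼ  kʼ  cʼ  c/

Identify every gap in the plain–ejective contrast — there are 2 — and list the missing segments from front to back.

place of articulation  plain     ejective
bilabial          —         pʼ      
retroflex         —         ʈʼ      
palatal           c         cʼ      
velar             k         kʼ      
Gaps, from front to back: bilabial lacks plain (/p/); retroflex lacks plain (/ʈ/).

/p/, /ʈ/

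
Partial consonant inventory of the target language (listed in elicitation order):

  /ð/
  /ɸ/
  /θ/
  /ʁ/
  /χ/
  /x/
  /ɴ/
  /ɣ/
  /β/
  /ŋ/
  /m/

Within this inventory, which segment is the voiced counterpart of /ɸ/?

/β/

/ɸ/ is a voiceless bilabial fricative.
The voiced counterpart is a voiced bilabial fricative — in this inventory, /β/.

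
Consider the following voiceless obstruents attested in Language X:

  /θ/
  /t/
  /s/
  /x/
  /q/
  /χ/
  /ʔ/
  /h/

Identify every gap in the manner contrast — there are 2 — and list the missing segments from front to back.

dental: stop —, fricative /θ/.
alveolar: stop /t/, fricative /s/.
velar: stop —, fricative /x/.
uvular: stop /q/, fricative /χ/.
glottal: stop /ʔ/, fricative /h/.
Gaps, from front to back: dental lacks stop (/t̪/); velar lacks stop (/k/).

/t̪/, /k/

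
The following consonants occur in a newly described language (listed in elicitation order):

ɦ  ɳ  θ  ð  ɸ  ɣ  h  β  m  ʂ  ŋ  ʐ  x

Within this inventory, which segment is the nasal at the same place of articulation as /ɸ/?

/ɸ/ is a voiceless bilabial fricative.
The nasal at the same place is a bilabial nasal — in this inventory, /m/.

/m/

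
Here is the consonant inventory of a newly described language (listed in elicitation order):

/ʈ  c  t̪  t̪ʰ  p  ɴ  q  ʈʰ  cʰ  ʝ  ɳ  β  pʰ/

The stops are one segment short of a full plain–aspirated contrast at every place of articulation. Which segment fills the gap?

/qʰ/

bilabial: plain /p/, aspirated /pʰ/.
dental: plain /t̪/, aspirated /t̪ʰ/.
retroflex: plain /ʈ/, aspirated /ʈʰ/.
palatal: plain /c/, aspirated /cʰ/.
uvular: plain /q/, aspirated —.
The uvular row has no aspirated member, so the gap is the aspirated uvular stop /qʰ/.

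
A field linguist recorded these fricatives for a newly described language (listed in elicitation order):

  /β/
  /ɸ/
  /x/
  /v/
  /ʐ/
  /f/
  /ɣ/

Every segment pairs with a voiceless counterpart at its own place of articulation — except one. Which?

/ʐ/

Bilabial: /ɸ/ ~ /β/
Labiodental: /f/ ~ /v/
Velar: /x/ ~ /ɣ/
Retroflex: only /ʐ/ (voiced); no voiceless partner.
So /ʐ/ is the unpaired segment.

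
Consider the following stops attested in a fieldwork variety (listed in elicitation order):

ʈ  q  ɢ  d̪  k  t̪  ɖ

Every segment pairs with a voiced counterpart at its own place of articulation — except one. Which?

Dental: /t̪/ ~ /d̪/
Retroflex: /ʈ/ ~ /ɖ/
Uvular: /q/ ~ /ɢ/
Velar: only /k/ (voiceless); no voiced partner.
So /k/ is the unpaired segment.

/k/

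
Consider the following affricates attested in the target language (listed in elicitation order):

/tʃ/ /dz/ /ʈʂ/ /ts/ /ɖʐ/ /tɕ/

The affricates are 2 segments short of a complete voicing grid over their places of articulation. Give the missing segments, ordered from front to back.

place of articulation  voiceless  voiced  
alveolar          ts        dz      
postalveolar      tʃ        —       
retroflex         ʈʂ        ɖʐ      
alveolo-palatal   tɕ        —       
Gaps, from front to back: postalveolar lacks voiced (/dʒ/); alveolo-palatal lacks voiced (/dʑ/).

/dʒ/, /dʑ/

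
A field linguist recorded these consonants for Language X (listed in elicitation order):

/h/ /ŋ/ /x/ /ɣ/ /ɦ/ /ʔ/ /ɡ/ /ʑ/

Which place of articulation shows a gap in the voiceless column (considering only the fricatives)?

alveolo-palatal

place of articulation  voiceless  voiced  
alveolo-palatal   —         ʑ       
velar             x         ɣ       
glottal           h         ɦ       
Every place of articulation has a voiceless member except alveolo-palatal, where /ɕ/ would be expected.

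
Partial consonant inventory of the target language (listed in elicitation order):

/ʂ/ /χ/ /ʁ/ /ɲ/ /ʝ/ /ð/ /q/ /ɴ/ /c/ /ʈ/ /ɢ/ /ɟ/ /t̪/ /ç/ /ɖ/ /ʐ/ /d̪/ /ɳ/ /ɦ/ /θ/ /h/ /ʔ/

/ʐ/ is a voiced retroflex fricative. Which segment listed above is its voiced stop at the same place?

The voiced stop at the same place is a voiced retroflex stop — in this inventory, /ɖ/.

/ɖ/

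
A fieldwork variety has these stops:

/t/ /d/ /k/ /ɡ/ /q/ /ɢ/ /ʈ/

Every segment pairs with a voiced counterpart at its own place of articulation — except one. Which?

Alveolar: /t/ ~ /d/
Velar: /k/ ~ /ɡ/
Uvular: /q/ ~ /ɢ/
Retroflex: only /ʈ/ (voiceless); no voiced partner.
So /ʈ/ is the unpaired segment.

/ʈ/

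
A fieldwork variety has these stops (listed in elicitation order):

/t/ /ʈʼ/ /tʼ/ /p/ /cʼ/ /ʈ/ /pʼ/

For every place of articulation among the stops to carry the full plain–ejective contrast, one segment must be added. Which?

Plain: /p/ (bilabial), /t/ (alveolar), /ʈ/ (retroflex).
Ejective: /pʼ/ (bilabial), /tʼ/ (alveolar), /ʈʼ/ (retroflex), /cʼ/ (palatal).
The palatal row has no plain member, so the gap is the plain palatal stop /c/.

/c/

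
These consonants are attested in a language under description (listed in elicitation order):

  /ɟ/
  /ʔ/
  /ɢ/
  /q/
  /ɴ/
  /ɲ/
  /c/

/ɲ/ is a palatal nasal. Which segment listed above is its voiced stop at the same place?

/ɟ/

The voiced stop at the same place is a voiced palatal stop — in this inventory, /ɟ/.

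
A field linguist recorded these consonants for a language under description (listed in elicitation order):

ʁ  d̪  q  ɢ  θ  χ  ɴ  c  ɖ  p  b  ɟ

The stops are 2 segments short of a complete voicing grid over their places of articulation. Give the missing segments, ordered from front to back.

/t̪/, /ʈ/

Voiceless: /p/ (bilabial), /c/ (palatal), /q/ (uvular).
Voiced: /b/ (bilabial), /d̪/ (dental), /ɖ/ (retroflex), /ɟ/ (palatal), /ɢ/ (uvular).
Gaps, from front to back: dental lacks voiceless (/t̪/); retroflex lacks voiceless (/ʈ/).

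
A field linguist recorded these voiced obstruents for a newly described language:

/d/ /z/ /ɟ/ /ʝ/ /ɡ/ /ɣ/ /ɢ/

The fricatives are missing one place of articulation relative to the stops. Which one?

alveolar: stop /d/, fricative /z/.
palatal: stop /ɟ/, fricative /ʝ/.
velar: stop /ɡ/, fricative /ɣ/.
uvular: stop /ɢ/, fricative —.
Every place of articulation has a fricative member except uvular, where /ʁ/ would be expected.

uvular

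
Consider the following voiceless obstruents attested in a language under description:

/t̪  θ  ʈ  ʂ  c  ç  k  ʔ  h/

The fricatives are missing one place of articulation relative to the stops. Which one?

velar

place of articulation  stop      fricative
dental            t̪        θ       
retroflex         ʈ         ʂ       
palatal           c         ç       
velar             k         —       
glottal           ʔ         h       
Every place of articulation has a fricative member except velar, where /x/ would be expected.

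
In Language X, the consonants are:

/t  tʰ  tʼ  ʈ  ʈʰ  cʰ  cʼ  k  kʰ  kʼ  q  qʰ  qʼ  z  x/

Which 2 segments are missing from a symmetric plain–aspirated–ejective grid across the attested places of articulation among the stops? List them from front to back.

place of articulation  plain     aspirated  ejective
alveolar          t         tʰ        tʼ      
retroflex         ʈ         ʈʰ        —       
palatal           —         cʰ        cʼ      
velar             k         kʰ        kʼ      
uvular            q         qʰ        qʼ      
Gaps, from front to back: retroflex lacks ejective (/ʈʼ/); palatal lacks plain (/c/).

/ʈʼ/, /c/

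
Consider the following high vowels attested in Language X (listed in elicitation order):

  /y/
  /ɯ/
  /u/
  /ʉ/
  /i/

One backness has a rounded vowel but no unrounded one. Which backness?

central

front: unrounded /i/, rounded /y/.
central: unrounded —, rounded /ʉ/.
back: unrounded /ɯ/, rounded /u/.
Every backness has an unrounded member except central, where /ɨ/ would be expected.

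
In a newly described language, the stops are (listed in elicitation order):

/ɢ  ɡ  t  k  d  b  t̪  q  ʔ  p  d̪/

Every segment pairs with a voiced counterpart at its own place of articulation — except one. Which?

Bilabial: /p/ ~ /b/
Dental: /t̪/ ~ /d̪/
Alveolar: /t/ ~ /d/
Velar: /k/ ~ /ɡ/
Uvular: /q/ ~ /ɢ/
Glottal: only /ʔ/ (voiceless); no voiced partner.
So /ʔ/ is the unpaired segment.

/ʔ/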